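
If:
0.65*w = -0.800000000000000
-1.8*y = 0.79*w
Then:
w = -1.23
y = 0.54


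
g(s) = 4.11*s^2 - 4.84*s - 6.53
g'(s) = 8.22*s - 4.84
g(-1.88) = 17.10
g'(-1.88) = -20.29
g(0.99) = -7.29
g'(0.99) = 3.30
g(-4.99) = 119.96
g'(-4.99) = -45.86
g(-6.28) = 185.96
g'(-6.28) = -56.46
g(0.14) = -7.13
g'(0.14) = -3.69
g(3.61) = 29.56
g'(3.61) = 24.83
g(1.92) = -0.67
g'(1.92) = 10.94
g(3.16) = 19.22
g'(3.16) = 21.14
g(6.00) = 112.39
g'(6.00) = 44.48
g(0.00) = -6.53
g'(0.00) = -4.84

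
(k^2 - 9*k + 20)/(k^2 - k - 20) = (k - 4)/(k + 4)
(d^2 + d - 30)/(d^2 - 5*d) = (d + 6)/d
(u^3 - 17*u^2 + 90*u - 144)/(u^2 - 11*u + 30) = (u^2 - 11*u + 24)/(u - 5)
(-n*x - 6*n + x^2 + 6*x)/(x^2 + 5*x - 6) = (-n + x)/(x - 1)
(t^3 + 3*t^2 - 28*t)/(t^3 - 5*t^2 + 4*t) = (t + 7)/(t - 1)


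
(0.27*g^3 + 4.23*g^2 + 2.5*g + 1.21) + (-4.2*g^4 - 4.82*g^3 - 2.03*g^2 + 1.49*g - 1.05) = -4.2*g^4 - 4.55*g^3 + 2.2*g^2 + 3.99*g + 0.16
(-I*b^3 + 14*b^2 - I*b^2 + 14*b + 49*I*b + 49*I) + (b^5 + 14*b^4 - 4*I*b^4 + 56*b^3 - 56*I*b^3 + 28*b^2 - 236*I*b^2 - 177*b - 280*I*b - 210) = b^5 + 14*b^4 - 4*I*b^4 + 56*b^3 - 57*I*b^3 + 42*b^2 - 237*I*b^2 - 163*b - 231*I*b - 210 + 49*I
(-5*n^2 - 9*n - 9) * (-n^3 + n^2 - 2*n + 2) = 5*n^5 + 4*n^4 + 10*n^3 - n^2 - 18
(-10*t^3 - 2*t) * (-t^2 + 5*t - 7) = 10*t^5 - 50*t^4 + 72*t^3 - 10*t^2 + 14*t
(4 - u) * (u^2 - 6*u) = -u^3 + 10*u^2 - 24*u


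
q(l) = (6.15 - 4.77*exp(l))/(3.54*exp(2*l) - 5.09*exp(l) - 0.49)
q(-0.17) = -0.94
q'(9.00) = 0.00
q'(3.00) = 0.07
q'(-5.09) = 0.76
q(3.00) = -0.07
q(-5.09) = -11.74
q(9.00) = 0.00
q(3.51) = -0.04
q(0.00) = -0.68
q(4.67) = -0.01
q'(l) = (6.15 - 4.77*exp(l))*(-7.08*exp(2*l) + 5.09*exp(l))/(3.54*exp(2*l) - 5.09*exp(l) - 0.49)^2 - 4.77*exp(l)/(3.54*exp(2*l) - 5.09*exp(l) - 0.49)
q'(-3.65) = 2.20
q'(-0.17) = 1.47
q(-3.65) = -9.72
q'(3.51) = 0.04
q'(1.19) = 0.54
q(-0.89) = -2.11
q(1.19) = -0.45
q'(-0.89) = 1.94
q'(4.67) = 0.01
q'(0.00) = 1.68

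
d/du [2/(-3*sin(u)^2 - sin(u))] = 2*(6/tan(u) + cos(u)/sin(u)^2)/(3*sin(u) + 1)^2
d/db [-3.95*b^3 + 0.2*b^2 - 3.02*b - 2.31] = -11.85*b^2 + 0.4*b - 3.02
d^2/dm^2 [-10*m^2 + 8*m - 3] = -20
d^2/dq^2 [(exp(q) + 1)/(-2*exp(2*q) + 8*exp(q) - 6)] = (-exp(4*q) - 8*exp(3*q) + 30*exp(2*q) - 16*exp(q) - 21)*exp(q)/(2*(exp(6*q) - 12*exp(5*q) + 57*exp(4*q) - 136*exp(3*q) + 171*exp(2*q) - 108*exp(q) + 27))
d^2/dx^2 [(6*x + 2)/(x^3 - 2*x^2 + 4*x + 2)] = 4*((3*x + 1)*(3*x^2 - 4*x + 4)^2 + (-9*x^2 + 12*x - (3*x - 2)*(3*x + 1) - 12)*(x^3 - 2*x^2 + 4*x + 2))/(x^3 - 2*x^2 + 4*x + 2)^3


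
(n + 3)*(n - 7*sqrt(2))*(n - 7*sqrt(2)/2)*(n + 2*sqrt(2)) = n^4 - 17*sqrt(2)*n^3/2 + 3*n^3 - 51*sqrt(2)*n^2/2 + 7*n^2 + 21*n + 98*sqrt(2)*n + 294*sqrt(2)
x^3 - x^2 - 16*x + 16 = (x - 4)*(x - 1)*(x + 4)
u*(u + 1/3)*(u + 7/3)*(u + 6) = u^4 + 26*u^3/3 + 151*u^2/9 + 14*u/3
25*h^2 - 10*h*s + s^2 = (-5*h + s)^2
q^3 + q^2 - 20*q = q*(q - 4)*(q + 5)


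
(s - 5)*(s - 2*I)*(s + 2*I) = s^3 - 5*s^2 + 4*s - 20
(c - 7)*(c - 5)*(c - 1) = c^3 - 13*c^2 + 47*c - 35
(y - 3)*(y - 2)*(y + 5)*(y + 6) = y^4 + 6*y^3 - 19*y^2 - 84*y + 180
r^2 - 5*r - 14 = (r - 7)*(r + 2)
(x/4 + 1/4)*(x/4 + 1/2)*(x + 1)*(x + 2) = x^4/16 + 3*x^3/8 + 13*x^2/16 + 3*x/4 + 1/4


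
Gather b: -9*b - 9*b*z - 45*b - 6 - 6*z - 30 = b*(-9*z - 54) - 6*z - 36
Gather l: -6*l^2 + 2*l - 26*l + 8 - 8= -6*l^2 - 24*l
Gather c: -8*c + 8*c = 0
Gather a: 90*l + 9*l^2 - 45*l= 9*l^2 + 45*l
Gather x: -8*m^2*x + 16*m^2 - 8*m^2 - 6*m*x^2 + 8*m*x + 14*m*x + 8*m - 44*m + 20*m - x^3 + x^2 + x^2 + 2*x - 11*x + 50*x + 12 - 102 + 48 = 8*m^2 - 16*m - x^3 + x^2*(2 - 6*m) + x*(-8*m^2 + 22*m + 41) - 42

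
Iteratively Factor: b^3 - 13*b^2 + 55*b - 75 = (b - 5)*(b^2 - 8*b + 15) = (b - 5)*(b - 3)*(b - 5)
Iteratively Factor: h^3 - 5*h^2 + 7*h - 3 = (h - 1)*(h^2 - 4*h + 3) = (h - 3)*(h - 1)*(h - 1)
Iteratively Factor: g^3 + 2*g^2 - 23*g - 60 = (g - 5)*(g^2 + 7*g + 12) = (g - 5)*(g + 3)*(g + 4)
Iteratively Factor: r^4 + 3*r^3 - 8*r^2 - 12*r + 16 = (r - 2)*(r^3 + 5*r^2 + 2*r - 8) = (r - 2)*(r - 1)*(r^2 + 6*r + 8) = (r - 2)*(r - 1)*(r + 4)*(r + 2)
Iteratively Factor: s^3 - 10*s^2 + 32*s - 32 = (s - 2)*(s^2 - 8*s + 16) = (s - 4)*(s - 2)*(s - 4)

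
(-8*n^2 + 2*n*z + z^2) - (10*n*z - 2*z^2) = -8*n^2 - 8*n*z + 3*z^2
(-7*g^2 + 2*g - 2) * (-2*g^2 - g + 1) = 14*g^4 + 3*g^3 - 5*g^2 + 4*g - 2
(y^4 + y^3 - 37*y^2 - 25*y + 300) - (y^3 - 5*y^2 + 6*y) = y^4 - 32*y^2 - 31*y + 300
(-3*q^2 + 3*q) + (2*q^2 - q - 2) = -q^2 + 2*q - 2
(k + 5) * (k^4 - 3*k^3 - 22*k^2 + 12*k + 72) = k^5 + 2*k^4 - 37*k^3 - 98*k^2 + 132*k + 360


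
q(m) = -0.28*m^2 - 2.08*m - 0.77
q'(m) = -0.56*m - 2.08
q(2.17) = -6.60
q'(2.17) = -3.30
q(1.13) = -3.48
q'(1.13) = -2.71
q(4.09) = -13.96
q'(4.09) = -4.37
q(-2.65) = 2.78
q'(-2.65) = -0.60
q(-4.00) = 3.07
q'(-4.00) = 0.16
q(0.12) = -1.02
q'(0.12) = -2.15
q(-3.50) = 3.08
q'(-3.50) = -0.12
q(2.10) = -6.37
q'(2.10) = -3.26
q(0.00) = -0.77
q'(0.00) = -2.08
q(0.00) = -0.77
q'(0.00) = -2.08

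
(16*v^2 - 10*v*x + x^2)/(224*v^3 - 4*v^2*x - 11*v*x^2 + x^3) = (-2*v + x)/(-28*v^2 - 3*v*x + x^2)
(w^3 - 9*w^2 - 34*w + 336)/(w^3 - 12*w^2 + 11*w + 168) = (w + 6)/(w + 3)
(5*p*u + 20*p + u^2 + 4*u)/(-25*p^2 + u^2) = (-u - 4)/(5*p - u)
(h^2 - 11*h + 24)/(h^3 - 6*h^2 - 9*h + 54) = (h - 8)/(h^2 - 3*h - 18)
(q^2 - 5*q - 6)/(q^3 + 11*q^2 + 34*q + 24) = (q - 6)/(q^2 + 10*q + 24)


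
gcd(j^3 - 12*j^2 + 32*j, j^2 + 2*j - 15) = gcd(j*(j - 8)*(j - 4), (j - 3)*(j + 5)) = 1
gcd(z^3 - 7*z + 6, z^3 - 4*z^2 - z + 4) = z - 1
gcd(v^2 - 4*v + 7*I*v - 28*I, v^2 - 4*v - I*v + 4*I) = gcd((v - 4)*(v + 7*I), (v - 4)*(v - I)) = v - 4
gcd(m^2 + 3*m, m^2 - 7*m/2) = m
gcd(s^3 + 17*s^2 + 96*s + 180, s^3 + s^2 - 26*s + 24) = s + 6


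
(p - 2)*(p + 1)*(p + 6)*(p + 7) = p^4 + 12*p^3 + 27*p^2 - 68*p - 84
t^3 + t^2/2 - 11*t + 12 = (t - 2)*(t - 3/2)*(t + 4)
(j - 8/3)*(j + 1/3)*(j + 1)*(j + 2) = j^4 + 2*j^3/3 - 53*j^2/9 - 22*j/3 - 16/9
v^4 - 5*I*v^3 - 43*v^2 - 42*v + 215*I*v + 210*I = (v - 7)*(v + 1)*(v + 6)*(v - 5*I)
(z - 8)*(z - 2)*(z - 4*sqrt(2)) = z^3 - 10*z^2 - 4*sqrt(2)*z^2 + 16*z + 40*sqrt(2)*z - 64*sqrt(2)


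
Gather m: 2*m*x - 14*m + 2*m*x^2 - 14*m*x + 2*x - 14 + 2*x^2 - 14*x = m*(2*x^2 - 12*x - 14) + 2*x^2 - 12*x - 14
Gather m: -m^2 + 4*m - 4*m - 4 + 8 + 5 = 9 - m^2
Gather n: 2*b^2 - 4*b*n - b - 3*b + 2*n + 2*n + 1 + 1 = 2*b^2 - 4*b + n*(4 - 4*b) + 2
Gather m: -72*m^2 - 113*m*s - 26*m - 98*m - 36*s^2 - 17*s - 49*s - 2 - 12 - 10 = -72*m^2 + m*(-113*s - 124) - 36*s^2 - 66*s - 24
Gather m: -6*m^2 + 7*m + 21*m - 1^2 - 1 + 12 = -6*m^2 + 28*m + 10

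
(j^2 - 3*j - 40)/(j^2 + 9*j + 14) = (j^2 - 3*j - 40)/(j^2 + 9*j + 14)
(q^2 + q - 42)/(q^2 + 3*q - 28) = (q - 6)/(q - 4)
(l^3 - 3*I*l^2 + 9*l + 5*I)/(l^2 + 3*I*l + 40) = (l^2 + 2*I*l - 1)/(l + 8*I)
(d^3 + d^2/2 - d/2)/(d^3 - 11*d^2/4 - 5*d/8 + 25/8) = 4*d*(2*d - 1)/(8*d^2 - 30*d + 25)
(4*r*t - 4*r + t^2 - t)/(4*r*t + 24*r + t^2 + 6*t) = (t - 1)/(t + 6)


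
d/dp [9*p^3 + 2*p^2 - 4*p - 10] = 27*p^2 + 4*p - 4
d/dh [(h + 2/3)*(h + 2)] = 2*h + 8/3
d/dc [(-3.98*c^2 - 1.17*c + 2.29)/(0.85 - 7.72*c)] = (30.7256*c^2 - 6.766*c + 16.6843)/(59.5984*c^2 - 13.124*c + 0.7225)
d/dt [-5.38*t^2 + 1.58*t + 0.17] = 1.58 - 10.76*t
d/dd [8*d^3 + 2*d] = 24*d^2 + 2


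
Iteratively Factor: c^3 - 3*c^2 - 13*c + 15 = (c - 1)*(c^2 - 2*c - 15) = (c - 5)*(c - 1)*(c + 3)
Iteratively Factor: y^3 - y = (y)*(y^2 - 1) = y*(y + 1)*(y - 1)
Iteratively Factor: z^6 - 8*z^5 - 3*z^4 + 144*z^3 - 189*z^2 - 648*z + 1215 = (z + 3)*(z^5 - 11*z^4 + 30*z^3 + 54*z^2 - 351*z + 405) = (z - 5)*(z + 3)*(z^4 - 6*z^3 + 54*z - 81) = (z - 5)*(z - 3)*(z + 3)*(z^3 - 3*z^2 - 9*z + 27) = (z - 5)*(z - 3)^2*(z + 3)*(z^2 - 9) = (z - 5)*(z - 3)^3*(z + 3)*(z + 3)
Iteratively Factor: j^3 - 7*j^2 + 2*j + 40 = (j - 4)*(j^2 - 3*j - 10) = (j - 4)*(j + 2)*(j - 5)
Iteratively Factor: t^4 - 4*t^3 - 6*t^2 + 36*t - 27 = (t + 3)*(t^3 - 7*t^2 + 15*t - 9) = (t - 1)*(t + 3)*(t^2 - 6*t + 9) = (t - 3)*(t - 1)*(t + 3)*(t - 3)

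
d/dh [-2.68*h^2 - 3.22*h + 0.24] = -5.36*h - 3.22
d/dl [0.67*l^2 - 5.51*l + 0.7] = 1.34*l - 5.51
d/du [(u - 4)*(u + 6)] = 2*u + 2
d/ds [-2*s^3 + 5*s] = 5 - 6*s^2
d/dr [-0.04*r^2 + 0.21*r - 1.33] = 0.21 - 0.08*r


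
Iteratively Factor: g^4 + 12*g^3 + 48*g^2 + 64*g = (g + 4)*(g^3 + 8*g^2 + 16*g) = (g + 4)^2*(g^2 + 4*g) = (g + 4)^3*(g)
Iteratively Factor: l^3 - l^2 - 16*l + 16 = (l - 1)*(l^2 - 16) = (l - 1)*(l + 4)*(l - 4)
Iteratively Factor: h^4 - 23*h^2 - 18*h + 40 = (h - 5)*(h^3 + 5*h^2 + 2*h - 8) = (h - 5)*(h + 2)*(h^2 + 3*h - 4) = (h - 5)*(h - 1)*(h + 2)*(h + 4)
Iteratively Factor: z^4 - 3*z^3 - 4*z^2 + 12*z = (z + 2)*(z^3 - 5*z^2 + 6*z) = (z - 3)*(z + 2)*(z^2 - 2*z) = z*(z - 3)*(z + 2)*(z - 2)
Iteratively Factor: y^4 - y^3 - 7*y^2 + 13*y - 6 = (y - 1)*(y^3 - 7*y + 6) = (y - 2)*(y - 1)*(y^2 + 2*y - 3) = (y - 2)*(y - 1)^2*(y + 3)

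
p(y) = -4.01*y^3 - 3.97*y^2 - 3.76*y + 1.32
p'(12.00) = -1831.36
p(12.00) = -7544.76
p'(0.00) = -3.76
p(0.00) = 1.32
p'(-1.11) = -9.77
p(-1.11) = 6.09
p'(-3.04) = -90.80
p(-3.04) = 88.72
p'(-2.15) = -42.30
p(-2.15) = 30.91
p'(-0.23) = -2.57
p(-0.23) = 2.02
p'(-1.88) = -31.35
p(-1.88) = 21.00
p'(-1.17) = -10.94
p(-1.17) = 6.71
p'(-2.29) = -48.66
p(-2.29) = 37.27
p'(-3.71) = -139.88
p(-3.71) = 165.40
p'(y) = -12.03*y^2 - 7.94*y - 3.76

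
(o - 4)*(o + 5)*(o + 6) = o^3 + 7*o^2 - 14*o - 120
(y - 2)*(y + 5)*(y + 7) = y^3 + 10*y^2 + 11*y - 70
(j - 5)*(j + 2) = j^2 - 3*j - 10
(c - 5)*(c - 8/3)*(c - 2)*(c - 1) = c^4 - 32*c^3/3 + 115*c^2/3 - 166*c/3 + 80/3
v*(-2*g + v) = -2*g*v + v^2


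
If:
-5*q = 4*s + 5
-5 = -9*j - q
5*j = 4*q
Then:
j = 20/41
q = 25/41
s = -165/82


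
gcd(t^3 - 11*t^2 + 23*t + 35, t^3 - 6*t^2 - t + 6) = t + 1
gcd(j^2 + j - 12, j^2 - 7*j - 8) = 1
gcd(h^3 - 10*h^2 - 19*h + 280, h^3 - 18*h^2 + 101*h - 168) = h^2 - 15*h + 56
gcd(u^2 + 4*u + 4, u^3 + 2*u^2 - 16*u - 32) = u + 2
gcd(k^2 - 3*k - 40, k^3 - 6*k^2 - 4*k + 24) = 1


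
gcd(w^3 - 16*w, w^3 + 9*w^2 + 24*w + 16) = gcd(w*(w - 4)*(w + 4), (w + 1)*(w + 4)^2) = w + 4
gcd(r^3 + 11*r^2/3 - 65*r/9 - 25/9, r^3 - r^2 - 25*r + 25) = r + 5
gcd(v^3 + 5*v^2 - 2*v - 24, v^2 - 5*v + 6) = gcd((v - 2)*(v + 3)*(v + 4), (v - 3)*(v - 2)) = v - 2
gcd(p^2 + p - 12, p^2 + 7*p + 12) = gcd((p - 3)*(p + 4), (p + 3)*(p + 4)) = p + 4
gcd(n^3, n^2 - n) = n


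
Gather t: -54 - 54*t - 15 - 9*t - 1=-63*t - 70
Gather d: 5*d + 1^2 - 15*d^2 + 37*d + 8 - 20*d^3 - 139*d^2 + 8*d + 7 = -20*d^3 - 154*d^2 + 50*d + 16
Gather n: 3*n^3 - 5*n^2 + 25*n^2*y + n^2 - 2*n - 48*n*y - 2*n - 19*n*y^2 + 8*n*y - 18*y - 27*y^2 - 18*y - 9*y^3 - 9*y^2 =3*n^3 + n^2*(25*y - 4) + n*(-19*y^2 - 40*y - 4) - 9*y^3 - 36*y^2 - 36*y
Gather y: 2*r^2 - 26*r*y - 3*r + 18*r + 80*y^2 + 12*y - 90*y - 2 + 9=2*r^2 + 15*r + 80*y^2 + y*(-26*r - 78) + 7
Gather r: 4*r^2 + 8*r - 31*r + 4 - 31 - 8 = 4*r^2 - 23*r - 35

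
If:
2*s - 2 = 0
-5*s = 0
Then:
No Solution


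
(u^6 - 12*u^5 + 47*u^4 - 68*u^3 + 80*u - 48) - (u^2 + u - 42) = u^6 - 12*u^5 + 47*u^4 - 68*u^3 - u^2 + 79*u - 6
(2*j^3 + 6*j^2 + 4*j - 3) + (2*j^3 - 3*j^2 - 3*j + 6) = 4*j^3 + 3*j^2 + j + 3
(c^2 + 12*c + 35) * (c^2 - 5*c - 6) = c^4 + 7*c^3 - 31*c^2 - 247*c - 210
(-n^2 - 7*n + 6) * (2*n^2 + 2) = -2*n^4 - 14*n^3 + 10*n^2 - 14*n + 12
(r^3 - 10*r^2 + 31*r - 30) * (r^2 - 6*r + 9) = r^5 - 16*r^4 + 100*r^3 - 306*r^2 + 459*r - 270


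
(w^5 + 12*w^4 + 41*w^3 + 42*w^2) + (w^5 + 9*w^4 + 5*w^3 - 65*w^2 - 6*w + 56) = 2*w^5 + 21*w^4 + 46*w^3 - 23*w^2 - 6*w + 56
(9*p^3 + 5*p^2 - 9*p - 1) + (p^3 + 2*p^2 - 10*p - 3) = 10*p^3 + 7*p^2 - 19*p - 4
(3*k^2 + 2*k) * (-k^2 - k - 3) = -3*k^4 - 5*k^3 - 11*k^2 - 6*k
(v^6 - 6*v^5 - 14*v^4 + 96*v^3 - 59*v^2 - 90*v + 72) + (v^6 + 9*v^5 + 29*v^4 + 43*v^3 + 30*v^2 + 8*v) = 2*v^6 + 3*v^5 + 15*v^4 + 139*v^3 - 29*v^2 - 82*v + 72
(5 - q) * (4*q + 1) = -4*q^2 + 19*q + 5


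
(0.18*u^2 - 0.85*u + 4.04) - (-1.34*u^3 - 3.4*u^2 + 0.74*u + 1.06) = 1.34*u^3 + 3.58*u^2 - 1.59*u + 2.98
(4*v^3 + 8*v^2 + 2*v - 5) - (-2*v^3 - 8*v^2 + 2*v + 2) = 6*v^3 + 16*v^2 - 7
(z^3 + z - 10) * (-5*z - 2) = -5*z^4 - 2*z^3 - 5*z^2 + 48*z + 20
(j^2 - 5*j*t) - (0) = j^2 - 5*j*t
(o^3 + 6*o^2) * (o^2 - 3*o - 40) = o^5 + 3*o^4 - 58*o^3 - 240*o^2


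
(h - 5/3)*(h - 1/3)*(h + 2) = h^3 - 31*h/9 + 10/9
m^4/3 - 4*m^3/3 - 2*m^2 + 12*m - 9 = (m/3 + 1)*(m - 3)^2*(m - 1)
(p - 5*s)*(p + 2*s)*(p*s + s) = p^3*s - 3*p^2*s^2 + p^2*s - 10*p*s^3 - 3*p*s^2 - 10*s^3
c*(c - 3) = c^2 - 3*c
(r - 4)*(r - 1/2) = r^2 - 9*r/2 + 2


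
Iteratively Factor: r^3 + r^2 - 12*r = (r)*(r^2 + r - 12) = r*(r + 4)*(r - 3)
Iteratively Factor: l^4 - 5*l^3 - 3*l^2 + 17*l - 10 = (l + 2)*(l^3 - 7*l^2 + 11*l - 5) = (l - 1)*(l + 2)*(l^2 - 6*l + 5) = (l - 1)^2*(l + 2)*(l - 5)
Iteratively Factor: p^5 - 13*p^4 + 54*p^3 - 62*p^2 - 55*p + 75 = (p - 1)*(p^4 - 12*p^3 + 42*p^2 - 20*p - 75) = (p - 5)*(p - 1)*(p^3 - 7*p^2 + 7*p + 15) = (p - 5)*(p - 3)*(p - 1)*(p^2 - 4*p - 5) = (p - 5)*(p - 3)*(p - 1)*(p + 1)*(p - 5)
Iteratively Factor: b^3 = (b)*(b^2) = b^2*(b)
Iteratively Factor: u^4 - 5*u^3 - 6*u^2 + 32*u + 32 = (u - 4)*(u^3 - u^2 - 10*u - 8) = (u - 4)*(u + 2)*(u^2 - 3*u - 4) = (u - 4)*(u + 1)*(u + 2)*(u - 4)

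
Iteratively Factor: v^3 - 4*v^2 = (v - 4)*(v^2) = v*(v - 4)*(v)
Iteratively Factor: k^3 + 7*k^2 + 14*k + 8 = (k + 1)*(k^2 + 6*k + 8) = (k + 1)*(k + 4)*(k + 2)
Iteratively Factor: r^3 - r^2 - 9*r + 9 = (r + 3)*(r^2 - 4*r + 3) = (r - 3)*(r + 3)*(r - 1)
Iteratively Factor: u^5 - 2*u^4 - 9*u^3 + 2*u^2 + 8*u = (u - 4)*(u^4 + 2*u^3 - u^2 - 2*u) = (u - 4)*(u - 1)*(u^3 + 3*u^2 + 2*u) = u*(u - 4)*(u - 1)*(u^2 + 3*u + 2) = u*(u - 4)*(u - 1)*(u + 1)*(u + 2)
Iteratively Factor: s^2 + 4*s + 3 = (s + 1)*(s + 3)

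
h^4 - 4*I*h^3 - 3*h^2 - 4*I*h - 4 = (h - 2*I)^2*(h - I)*(h + I)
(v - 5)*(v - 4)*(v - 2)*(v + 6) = v^4 - 5*v^3 - 28*v^2 + 188*v - 240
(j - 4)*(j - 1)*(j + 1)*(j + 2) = j^4 - 2*j^3 - 9*j^2 + 2*j + 8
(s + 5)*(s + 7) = s^2 + 12*s + 35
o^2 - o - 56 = (o - 8)*(o + 7)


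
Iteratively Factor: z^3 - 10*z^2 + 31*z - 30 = (z - 5)*(z^2 - 5*z + 6) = (z - 5)*(z - 3)*(z - 2)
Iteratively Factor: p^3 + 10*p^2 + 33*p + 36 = (p + 3)*(p^2 + 7*p + 12) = (p + 3)*(p + 4)*(p + 3)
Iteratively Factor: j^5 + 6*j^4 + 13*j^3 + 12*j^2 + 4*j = (j)*(j^4 + 6*j^3 + 13*j^2 + 12*j + 4) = j*(j + 1)*(j^3 + 5*j^2 + 8*j + 4) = j*(j + 1)^2*(j^2 + 4*j + 4) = j*(j + 1)^2*(j + 2)*(j + 2)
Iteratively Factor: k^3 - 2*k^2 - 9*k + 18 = (k - 3)*(k^2 + k - 6) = (k - 3)*(k - 2)*(k + 3)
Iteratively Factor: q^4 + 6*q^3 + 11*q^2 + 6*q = (q + 3)*(q^3 + 3*q^2 + 2*q) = (q + 2)*(q + 3)*(q^2 + q) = q*(q + 2)*(q + 3)*(q + 1)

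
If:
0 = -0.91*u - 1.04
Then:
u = -1.14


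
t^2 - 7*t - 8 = (t - 8)*(t + 1)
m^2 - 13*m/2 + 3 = (m - 6)*(m - 1/2)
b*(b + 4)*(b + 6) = b^3 + 10*b^2 + 24*b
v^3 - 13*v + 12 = (v - 3)*(v - 1)*(v + 4)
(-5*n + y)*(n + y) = -5*n^2 - 4*n*y + y^2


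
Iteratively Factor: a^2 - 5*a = (a)*(a - 5)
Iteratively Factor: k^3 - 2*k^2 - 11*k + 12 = (k - 4)*(k^2 + 2*k - 3) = (k - 4)*(k + 3)*(k - 1)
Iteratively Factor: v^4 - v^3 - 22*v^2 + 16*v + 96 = (v - 4)*(v^3 + 3*v^2 - 10*v - 24) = (v - 4)*(v - 3)*(v^2 + 6*v + 8) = (v - 4)*(v - 3)*(v + 2)*(v + 4)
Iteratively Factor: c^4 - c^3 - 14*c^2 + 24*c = (c)*(c^3 - c^2 - 14*c + 24) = c*(c - 3)*(c^2 + 2*c - 8) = c*(c - 3)*(c - 2)*(c + 4)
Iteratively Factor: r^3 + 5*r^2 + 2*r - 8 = (r + 2)*(r^2 + 3*r - 4) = (r - 1)*(r + 2)*(r + 4)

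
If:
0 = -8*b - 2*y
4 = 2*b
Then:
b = 2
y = -8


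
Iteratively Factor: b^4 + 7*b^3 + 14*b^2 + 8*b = (b + 4)*(b^3 + 3*b^2 + 2*b) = (b + 1)*(b + 4)*(b^2 + 2*b) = (b + 1)*(b + 2)*(b + 4)*(b)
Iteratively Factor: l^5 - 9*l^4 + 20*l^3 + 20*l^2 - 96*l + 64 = (l - 4)*(l^4 - 5*l^3 + 20*l - 16) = (l - 4)*(l - 1)*(l^3 - 4*l^2 - 4*l + 16) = (l - 4)*(l - 1)*(l + 2)*(l^2 - 6*l + 8) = (l - 4)*(l - 2)*(l - 1)*(l + 2)*(l - 4)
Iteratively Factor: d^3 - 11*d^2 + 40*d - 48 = (d - 4)*(d^2 - 7*d + 12) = (d - 4)*(d - 3)*(d - 4)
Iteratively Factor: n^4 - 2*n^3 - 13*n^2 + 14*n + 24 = (n + 1)*(n^3 - 3*n^2 - 10*n + 24) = (n - 2)*(n + 1)*(n^2 - n - 12) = (n - 4)*(n - 2)*(n + 1)*(n + 3)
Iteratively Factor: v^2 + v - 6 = (v + 3)*(v - 2)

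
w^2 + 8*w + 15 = (w + 3)*(w + 5)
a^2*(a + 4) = a^3 + 4*a^2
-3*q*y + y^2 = y*(-3*q + y)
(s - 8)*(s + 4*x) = s^2 + 4*s*x - 8*s - 32*x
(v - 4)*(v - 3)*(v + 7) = v^3 - 37*v + 84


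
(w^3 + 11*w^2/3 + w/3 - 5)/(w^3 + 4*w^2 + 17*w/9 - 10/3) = 3*(w - 1)/(3*w - 2)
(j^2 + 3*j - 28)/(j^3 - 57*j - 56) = (j - 4)/(j^2 - 7*j - 8)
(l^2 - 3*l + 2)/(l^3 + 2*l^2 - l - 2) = (l - 2)/(l^2 + 3*l + 2)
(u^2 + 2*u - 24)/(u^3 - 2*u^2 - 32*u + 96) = 1/(u - 4)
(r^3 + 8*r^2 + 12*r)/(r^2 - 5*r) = (r^2 + 8*r + 12)/(r - 5)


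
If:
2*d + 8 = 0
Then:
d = -4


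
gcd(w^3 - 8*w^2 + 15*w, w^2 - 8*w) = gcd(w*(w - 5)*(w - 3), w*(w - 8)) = w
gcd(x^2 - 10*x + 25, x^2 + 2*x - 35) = x - 5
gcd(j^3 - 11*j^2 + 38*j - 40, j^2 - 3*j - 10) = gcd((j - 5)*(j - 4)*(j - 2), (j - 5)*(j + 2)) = j - 5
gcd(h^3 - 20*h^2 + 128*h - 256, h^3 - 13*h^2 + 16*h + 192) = h^2 - 16*h + 64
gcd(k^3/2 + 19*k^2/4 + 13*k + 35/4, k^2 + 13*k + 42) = 1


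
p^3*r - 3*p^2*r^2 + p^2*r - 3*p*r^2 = p*(p - 3*r)*(p*r + r)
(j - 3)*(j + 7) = j^2 + 4*j - 21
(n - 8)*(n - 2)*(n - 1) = n^3 - 11*n^2 + 26*n - 16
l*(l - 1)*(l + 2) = l^3 + l^2 - 2*l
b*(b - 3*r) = b^2 - 3*b*r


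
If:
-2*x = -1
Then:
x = 1/2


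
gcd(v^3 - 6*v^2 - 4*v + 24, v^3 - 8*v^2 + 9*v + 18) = v - 6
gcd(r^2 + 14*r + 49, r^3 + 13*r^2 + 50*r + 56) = r + 7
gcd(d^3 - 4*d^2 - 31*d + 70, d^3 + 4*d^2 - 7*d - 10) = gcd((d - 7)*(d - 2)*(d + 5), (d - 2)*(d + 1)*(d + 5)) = d^2 + 3*d - 10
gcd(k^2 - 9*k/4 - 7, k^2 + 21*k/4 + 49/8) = k + 7/4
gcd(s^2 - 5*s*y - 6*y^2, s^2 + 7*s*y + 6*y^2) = s + y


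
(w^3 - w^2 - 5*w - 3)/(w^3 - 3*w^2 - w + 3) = (w + 1)/(w - 1)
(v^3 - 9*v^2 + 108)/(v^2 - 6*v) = v - 3 - 18/v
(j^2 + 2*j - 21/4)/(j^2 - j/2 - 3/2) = (j + 7/2)/(j + 1)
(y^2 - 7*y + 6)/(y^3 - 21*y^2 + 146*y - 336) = (y - 1)/(y^2 - 15*y + 56)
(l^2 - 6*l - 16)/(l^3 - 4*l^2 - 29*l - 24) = (l + 2)/(l^2 + 4*l + 3)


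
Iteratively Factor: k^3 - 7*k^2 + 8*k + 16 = (k - 4)*(k^2 - 3*k - 4) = (k - 4)*(k + 1)*(k - 4)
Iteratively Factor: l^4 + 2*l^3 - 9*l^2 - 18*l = (l + 2)*(l^3 - 9*l) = l*(l + 2)*(l^2 - 9) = l*(l + 2)*(l + 3)*(l - 3)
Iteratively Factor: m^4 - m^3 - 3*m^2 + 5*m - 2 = (m - 1)*(m^3 - 3*m + 2) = (m - 1)^2*(m^2 + m - 2) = (m - 1)^3*(m + 2)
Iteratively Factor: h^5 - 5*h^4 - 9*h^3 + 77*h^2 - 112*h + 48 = (h - 4)*(h^4 - h^3 - 13*h^2 + 25*h - 12) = (h - 4)*(h - 1)*(h^3 - 13*h + 12) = (h - 4)*(h - 1)^2*(h^2 + h - 12) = (h - 4)*(h - 1)^2*(h + 4)*(h - 3)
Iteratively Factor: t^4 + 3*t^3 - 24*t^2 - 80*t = (t - 5)*(t^3 + 8*t^2 + 16*t) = (t - 5)*(t + 4)*(t^2 + 4*t) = (t - 5)*(t + 4)^2*(t)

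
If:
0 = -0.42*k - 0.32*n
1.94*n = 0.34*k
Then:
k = 0.00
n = 0.00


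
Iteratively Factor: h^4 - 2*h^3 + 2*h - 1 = (h - 1)*(h^3 - h^2 - h + 1) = (h - 1)^2*(h^2 - 1) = (h - 1)^3*(h + 1)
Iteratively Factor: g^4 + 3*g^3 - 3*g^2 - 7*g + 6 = (g + 2)*(g^3 + g^2 - 5*g + 3) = (g - 1)*(g + 2)*(g^2 + 2*g - 3) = (g - 1)^2*(g + 2)*(g + 3)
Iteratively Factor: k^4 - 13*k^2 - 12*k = (k + 1)*(k^3 - k^2 - 12*k) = (k + 1)*(k + 3)*(k^2 - 4*k) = k*(k + 1)*(k + 3)*(k - 4)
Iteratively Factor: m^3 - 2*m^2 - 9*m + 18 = (m - 3)*(m^2 + m - 6) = (m - 3)*(m - 2)*(m + 3)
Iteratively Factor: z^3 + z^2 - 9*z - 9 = (z + 1)*(z^2 - 9) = (z - 3)*(z + 1)*(z + 3)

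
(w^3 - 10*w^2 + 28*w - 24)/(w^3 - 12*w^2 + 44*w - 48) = (w - 2)/(w - 4)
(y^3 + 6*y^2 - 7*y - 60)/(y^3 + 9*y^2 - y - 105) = (y + 4)/(y + 7)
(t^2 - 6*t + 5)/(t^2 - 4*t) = (t^2 - 6*t + 5)/(t*(t - 4))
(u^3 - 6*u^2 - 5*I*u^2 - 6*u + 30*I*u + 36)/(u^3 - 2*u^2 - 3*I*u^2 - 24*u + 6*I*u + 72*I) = (u - 2*I)/(u + 4)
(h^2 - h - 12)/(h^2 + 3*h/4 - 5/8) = 8*(h^2 - h - 12)/(8*h^2 + 6*h - 5)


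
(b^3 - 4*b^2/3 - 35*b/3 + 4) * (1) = b^3 - 4*b^2/3 - 35*b/3 + 4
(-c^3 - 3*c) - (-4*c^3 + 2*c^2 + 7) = 3*c^3 - 2*c^2 - 3*c - 7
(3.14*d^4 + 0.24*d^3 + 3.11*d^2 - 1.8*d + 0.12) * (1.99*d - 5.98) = 6.2486*d^5 - 18.2996*d^4 + 4.7537*d^3 - 22.1798*d^2 + 11.0028*d - 0.7176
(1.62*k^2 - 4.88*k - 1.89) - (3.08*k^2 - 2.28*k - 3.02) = -1.46*k^2 - 2.6*k + 1.13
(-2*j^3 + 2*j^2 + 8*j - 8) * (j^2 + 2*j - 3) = -2*j^5 - 2*j^4 + 18*j^3 + 2*j^2 - 40*j + 24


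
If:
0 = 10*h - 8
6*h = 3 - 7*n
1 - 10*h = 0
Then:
No Solution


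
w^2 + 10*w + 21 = (w + 3)*(w + 7)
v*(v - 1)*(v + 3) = v^3 + 2*v^2 - 3*v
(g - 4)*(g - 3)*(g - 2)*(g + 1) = g^4 - 8*g^3 + 17*g^2 + 2*g - 24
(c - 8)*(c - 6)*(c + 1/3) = c^3 - 41*c^2/3 + 130*c/3 + 16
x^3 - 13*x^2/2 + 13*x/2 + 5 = (x - 5)*(x - 2)*(x + 1/2)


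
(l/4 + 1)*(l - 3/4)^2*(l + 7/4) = l^4/4 + 17*l^3/16 - 17*l^2/64 - 465*l/256 + 63/64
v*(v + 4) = v^2 + 4*v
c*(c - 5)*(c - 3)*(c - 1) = c^4 - 9*c^3 + 23*c^2 - 15*c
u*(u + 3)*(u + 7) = u^3 + 10*u^2 + 21*u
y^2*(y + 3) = y^3 + 3*y^2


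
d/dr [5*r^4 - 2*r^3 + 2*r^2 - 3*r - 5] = 20*r^3 - 6*r^2 + 4*r - 3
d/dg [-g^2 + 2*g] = 2 - 2*g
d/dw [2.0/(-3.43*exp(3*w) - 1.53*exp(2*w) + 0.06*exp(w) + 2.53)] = (20.58*exp(2*w) + 6.12*exp(w) - 0.12)*exp(w)/(3.43*exp(3*w) + 1.53*exp(2*w) - 0.06*exp(w) - 2.53)^2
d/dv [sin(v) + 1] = cos(v)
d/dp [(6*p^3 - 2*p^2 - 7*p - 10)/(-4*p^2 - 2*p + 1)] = 3*(-8*p^4 - 8*p^3 - 2*p^2 - 28*p - 9)/(16*p^4 + 16*p^3 - 4*p^2 - 4*p + 1)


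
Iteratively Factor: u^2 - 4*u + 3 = (u - 3)*(u - 1)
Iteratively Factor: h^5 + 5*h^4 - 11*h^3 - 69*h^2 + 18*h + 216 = (h - 3)*(h^4 + 8*h^3 + 13*h^2 - 30*h - 72) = (h - 3)*(h - 2)*(h^3 + 10*h^2 + 33*h + 36) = (h - 3)*(h - 2)*(h + 4)*(h^2 + 6*h + 9) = (h - 3)*(h - 2)*(h + 3)*(h + 4)*(h + 3)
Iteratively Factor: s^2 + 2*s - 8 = (s - 2)*(s + 4)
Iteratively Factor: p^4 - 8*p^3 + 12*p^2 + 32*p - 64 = (p + 2)*(p^3 - 10*p^2 + 32*p - 32) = (p - 4)*(p + 2)*(p^2 - 6*p + 8) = (p - 4)^2*(p + 2)*(p - 2)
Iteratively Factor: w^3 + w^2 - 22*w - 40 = (w - 5)*(w^2 + 6*w + 8) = (w - 5)*(w + 4)*(w + 2)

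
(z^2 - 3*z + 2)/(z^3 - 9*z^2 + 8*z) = (z - 2)/(z*(z - 8))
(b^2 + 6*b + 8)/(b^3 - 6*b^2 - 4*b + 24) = (b + 4)/(b^2 - 8*b + 12)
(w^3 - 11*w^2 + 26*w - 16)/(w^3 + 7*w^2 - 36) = (w^2 - 9*w + 8)/(w^2 + 9*w + 18)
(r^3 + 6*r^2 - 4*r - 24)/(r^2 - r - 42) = (r^2 - 4)/(r - 7)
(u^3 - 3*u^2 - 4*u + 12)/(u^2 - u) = (u^3 - 3*u^2 - 4*u + 12)/(u*(u - 1))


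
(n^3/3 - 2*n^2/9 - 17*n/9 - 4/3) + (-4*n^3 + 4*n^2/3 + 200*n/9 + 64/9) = -11*n^3/3 + 10*n^2/9 + 61*n/3 + 52/9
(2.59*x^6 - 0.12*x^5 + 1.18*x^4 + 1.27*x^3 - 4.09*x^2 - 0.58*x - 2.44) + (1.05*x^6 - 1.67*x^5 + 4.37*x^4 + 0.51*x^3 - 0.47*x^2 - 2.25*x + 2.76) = 3.64*x^6 - 1.79*x^5 + 5.55*x^4 + 1.78*x^3 - 4.56*x^2 - 2.83*x + 0.32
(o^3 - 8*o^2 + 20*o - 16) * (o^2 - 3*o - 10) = o^5 - 11*o^4 + 34*o^3 + 4*o^2 - 152*o + 160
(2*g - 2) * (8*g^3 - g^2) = 16*g^4 - 18*g^3 + 2*g^2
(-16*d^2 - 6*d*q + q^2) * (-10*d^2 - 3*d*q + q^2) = 160*d^4 + 108*d^3*q - 8*d^2*q^2 - 9*d*q^3 + q^4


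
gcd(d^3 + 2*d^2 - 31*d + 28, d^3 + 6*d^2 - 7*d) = d^2 + 6*d - 7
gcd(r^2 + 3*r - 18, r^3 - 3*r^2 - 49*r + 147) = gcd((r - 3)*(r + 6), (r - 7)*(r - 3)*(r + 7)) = r - 3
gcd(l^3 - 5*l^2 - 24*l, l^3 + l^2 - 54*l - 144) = l^2 - 5*l - 24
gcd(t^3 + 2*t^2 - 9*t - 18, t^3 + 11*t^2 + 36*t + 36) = t^2 + 5*t + 6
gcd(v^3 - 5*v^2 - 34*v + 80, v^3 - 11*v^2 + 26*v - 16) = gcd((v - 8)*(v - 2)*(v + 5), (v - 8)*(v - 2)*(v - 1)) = v^2 - 10*v + 16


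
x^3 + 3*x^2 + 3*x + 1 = (x + 1)^3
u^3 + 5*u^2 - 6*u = u*(u - 1)*(u + 6)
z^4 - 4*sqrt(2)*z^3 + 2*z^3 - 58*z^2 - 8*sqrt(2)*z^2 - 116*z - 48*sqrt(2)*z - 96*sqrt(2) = (z + 2)*(z - 8*sqrt(2))*(z + sqrt(2))*(z + 3*sqrt(2))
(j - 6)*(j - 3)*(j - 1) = j^3 - 10*j^2 + 27*j - 18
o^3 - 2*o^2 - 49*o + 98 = (o - 7)*(o - 2)*(o + 7)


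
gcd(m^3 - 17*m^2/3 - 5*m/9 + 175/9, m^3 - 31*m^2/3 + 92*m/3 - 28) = m - 7/3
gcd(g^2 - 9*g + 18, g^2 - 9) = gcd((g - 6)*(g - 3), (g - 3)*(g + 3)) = g - 3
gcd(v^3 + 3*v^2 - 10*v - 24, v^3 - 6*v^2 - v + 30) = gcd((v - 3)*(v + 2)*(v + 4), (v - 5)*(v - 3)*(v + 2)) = v^2 - v - 6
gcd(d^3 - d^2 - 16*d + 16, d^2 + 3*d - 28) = d - 4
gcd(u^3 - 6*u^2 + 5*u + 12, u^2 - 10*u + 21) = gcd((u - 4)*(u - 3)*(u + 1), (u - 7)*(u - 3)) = u - 3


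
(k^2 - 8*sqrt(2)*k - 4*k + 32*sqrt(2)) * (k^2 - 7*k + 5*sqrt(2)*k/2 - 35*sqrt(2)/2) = k^4 - 11*k^3 - 11*sqrt(2)*k^3/2 - 12*k^2 + 121*sqrt(2)*k^2/2 - 154*sqrt(2)*k + 440*k - 1120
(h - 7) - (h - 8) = 1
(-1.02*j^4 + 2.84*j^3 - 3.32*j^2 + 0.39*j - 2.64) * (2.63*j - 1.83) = -2.6826*j^5 + 9.3358*j^4 - 13.9288*j^3 + 7.1013*j^2 - 7.6569*j + 4.8312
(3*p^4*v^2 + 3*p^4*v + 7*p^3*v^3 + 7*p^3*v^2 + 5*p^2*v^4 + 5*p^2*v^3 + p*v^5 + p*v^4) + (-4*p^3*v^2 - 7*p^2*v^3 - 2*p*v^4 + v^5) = 3*p^4*v^2 + 3*p^4*v + 7*p^3*v^3 + 3*p^3*v^2 + 5*p^2*v^4 - 2*p^2*v^3 + p*v^5 - p*v^4 + v^5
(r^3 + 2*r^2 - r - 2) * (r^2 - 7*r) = r^5 - 5*r^4 - 15*r^3 + 5*r^2 + 14*r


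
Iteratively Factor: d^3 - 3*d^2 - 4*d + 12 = (d + 2)*(d^2 - 5*d + 6) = (d - 3)*(d + 2)*(d - 2)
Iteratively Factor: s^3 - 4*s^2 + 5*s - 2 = (s - 2)*(s^2 - 2*s + 1) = (s - 2)*(s - 1)*(s - 1)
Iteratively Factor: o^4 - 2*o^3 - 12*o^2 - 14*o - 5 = (o + 1)*(o^3 - 3*o^2 - 9*o - 5) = (o + 1)^2*(o^2 - 4*o - 5) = (o + 1)^3*(o - 5)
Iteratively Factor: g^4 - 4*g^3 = (g)*(g^3 - 4*g^2) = g*(g - 4)*(g^2) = g^2*(g - 4)*(g)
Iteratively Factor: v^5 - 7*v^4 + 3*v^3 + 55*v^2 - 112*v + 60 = (v - 5)*(v^4 - 2*v^3 - 7*v^2 + 20*v - 12) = (v - 5)*(v - 1)*(v^3 - v^2 - 8*v + 12) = (v - 5)*(v - 2)*(v - 1)*(v^2 + v - 6) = (v - 5)*(v - 2)*(v - 1)*(v + 3)*(v - 2)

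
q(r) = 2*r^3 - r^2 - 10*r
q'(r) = 6*r^2 - 2*r - 10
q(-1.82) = 2.83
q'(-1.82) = 13.51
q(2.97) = 13.88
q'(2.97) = 36.99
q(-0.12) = 1.18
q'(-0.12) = -9.67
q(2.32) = -3.61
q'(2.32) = 17.65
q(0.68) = -6.63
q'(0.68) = -8.59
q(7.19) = 619.79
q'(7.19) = 285.80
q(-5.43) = -295.39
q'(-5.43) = 177.77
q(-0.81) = 6.38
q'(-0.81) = -4.44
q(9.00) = 1287.00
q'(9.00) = 458.00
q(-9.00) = -1449.00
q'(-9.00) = 494.00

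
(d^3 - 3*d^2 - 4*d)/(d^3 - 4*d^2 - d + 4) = d/(d - 1)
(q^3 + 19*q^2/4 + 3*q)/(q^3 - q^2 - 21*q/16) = 4*(q + 4)/(4*q - 7)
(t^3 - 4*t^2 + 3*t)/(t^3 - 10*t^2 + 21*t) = (t - 1)/(t - 7)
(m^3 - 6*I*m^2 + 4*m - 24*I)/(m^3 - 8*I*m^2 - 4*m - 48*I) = (m - 2*I)/(m - 4*I)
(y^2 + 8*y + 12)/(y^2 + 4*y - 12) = (y + 2)/(y - 2)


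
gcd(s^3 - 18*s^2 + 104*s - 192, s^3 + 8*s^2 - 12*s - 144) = s - 4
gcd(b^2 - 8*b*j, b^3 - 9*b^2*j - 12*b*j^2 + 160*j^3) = b - 8*j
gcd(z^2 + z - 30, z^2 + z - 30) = z^2 + z - 30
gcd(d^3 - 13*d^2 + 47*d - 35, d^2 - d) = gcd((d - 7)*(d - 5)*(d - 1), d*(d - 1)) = d - 1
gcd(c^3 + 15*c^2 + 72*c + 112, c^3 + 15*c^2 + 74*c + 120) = c + 4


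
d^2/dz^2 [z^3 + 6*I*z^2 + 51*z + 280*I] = 6*z + 12*I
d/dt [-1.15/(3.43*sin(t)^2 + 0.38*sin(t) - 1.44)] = (7.889*sin(t) + 0.437)*cos(t)/(3.43*sin(t)^2 + 0.38*sin(t) - 1.44)^2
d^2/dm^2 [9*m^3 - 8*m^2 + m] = 54*m - 16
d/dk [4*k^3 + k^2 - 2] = 2*k*(6*k + 1)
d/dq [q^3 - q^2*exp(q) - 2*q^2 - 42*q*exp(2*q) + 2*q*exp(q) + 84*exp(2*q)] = -q^2*exp(q) + 3*q^2 - 84*q*exp(2*q) - 4*q + 126*exp(2*q) + 2*exp(q)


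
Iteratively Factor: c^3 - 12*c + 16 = (c - 2)*(c^2 + 2*c - 8) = (c - 2)^2*(c + 4)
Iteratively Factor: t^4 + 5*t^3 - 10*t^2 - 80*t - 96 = (t + 2)*(t^3 + 3*t^2 - 16*t - 48) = (t + 2)*(t + 4)*(t^2 - t - 12) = (t - 4)*(t + 2)*(t + 4)*(t + 3)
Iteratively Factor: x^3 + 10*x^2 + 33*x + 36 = (x + 3)*(x^2 + 7*x + 12) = (x + 3)^2*(x + 4)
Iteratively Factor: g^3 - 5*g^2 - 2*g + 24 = (g + 2)*(g^2 - 7*g + 12) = (g - 4)*(g + 2)*(g - 3)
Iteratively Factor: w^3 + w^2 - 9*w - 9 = (w + 1)*(w^2 - 9) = (w - 3)*(w + 1)*(w + 3)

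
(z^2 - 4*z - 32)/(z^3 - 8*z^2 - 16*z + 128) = 1/(z - 4)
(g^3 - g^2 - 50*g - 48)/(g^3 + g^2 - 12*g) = (g^3 - g^2 - 50*g - 48)/(g*(g^2 + g - 12))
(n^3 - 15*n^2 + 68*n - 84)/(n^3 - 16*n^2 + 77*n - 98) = (n - 6)/(n - 7)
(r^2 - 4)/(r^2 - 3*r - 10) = (r - 2)/(r - 5)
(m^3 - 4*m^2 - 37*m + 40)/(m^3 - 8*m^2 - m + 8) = (m + 5)/(m + 1)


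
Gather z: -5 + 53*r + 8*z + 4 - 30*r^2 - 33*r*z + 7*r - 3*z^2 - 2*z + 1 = -30*r^2 + 60*r - 3*z^2 + z*(6 - 33*r)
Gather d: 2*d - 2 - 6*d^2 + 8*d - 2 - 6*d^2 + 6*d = -12*d^2 + 16*d - 4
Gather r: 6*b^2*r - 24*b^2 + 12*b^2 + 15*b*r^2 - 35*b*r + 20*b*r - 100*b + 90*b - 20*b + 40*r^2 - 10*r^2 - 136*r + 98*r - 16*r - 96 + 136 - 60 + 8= -12*b^2 - 30*b + r^2*(15*b + 30) + r*(6*b^2 - 15*b - 54) - 12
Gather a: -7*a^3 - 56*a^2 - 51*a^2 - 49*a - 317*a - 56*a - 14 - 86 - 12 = -7*a^3 - 107*a^2 - 422*a - 112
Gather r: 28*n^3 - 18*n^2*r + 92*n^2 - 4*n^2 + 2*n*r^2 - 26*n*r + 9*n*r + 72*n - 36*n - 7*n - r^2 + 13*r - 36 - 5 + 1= 28*n^3 + 88*n^2 + 29*n + r^2*(2*n - 1) + r*(-18*n^2 - 17*n + 13) - 40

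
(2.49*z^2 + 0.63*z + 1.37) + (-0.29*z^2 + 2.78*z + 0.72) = 2.2*z^2 + 3.41*z + 2.09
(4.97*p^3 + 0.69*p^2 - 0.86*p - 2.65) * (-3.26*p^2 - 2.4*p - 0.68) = -16.2022*p^5 - 14.1774*p^4 - 2.232*p^3 + 10.2338*p^2 + 6.9448*p + 1.802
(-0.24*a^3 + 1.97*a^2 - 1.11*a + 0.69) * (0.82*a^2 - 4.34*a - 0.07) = -0.1968*a^5 + 2.657*a^4 - 9.4432*a^3 + 5.2453*a^2 - 2.9169*a - 0.0483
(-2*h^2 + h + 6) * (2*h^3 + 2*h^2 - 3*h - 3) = -4*h^5 - 2*h^4 + 20*h^3 + 15*h^2 - 21*h - 18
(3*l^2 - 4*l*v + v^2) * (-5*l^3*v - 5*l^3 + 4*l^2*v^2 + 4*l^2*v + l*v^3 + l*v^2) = -15*l^5*v - 15*l^5 + 32*l^4*v^2 + 32*l^4*v - 18*l^3*v^3 - 18*l^3*v^2 + l*v^5 + l*v^4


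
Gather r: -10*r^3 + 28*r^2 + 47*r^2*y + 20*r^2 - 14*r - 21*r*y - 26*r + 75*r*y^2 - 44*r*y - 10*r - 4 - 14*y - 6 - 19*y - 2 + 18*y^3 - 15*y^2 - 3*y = -10*r^3 + r^2*(47*y + 48) + r*(75*y^2 - 65*y - 50) + 18*y^3 - 15*y^2 - 36*y - 12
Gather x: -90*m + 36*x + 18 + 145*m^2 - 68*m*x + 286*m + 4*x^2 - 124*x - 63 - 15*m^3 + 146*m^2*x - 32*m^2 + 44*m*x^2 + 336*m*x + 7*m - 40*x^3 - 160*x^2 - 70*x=-15*m^3 + 113*m^2 + 203*m - 40*x^3 + x^2*(44*m - 156) + x*(146*m^2 + 268*m - 158) - 45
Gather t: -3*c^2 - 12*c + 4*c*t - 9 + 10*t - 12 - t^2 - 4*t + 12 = -3*c^2 - 12*c - t^2 + t*(4*c + 6) - 9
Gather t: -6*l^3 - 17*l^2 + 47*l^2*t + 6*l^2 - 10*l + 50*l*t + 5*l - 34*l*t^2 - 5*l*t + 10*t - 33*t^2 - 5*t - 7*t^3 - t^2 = -6*l^3 - 11*l^2 - 5*l - 7*t^3 + t^2*(-34*l - 34) + t*(47*l^2 + 45*l + 5)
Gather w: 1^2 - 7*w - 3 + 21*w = 14*w - 2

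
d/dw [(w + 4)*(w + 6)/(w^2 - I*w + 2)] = (-(w + 4)*(w + 6)*(2*w - I) + 2*(w + 5)*(w^2 - I*w + 2))/(w^2 - I*w + 2)^2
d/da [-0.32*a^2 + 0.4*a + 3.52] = 0.4 - 0.64*a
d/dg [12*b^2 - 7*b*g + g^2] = -7*b + 2*g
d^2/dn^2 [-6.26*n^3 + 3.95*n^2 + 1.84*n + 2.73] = 7.9 - 37.56*n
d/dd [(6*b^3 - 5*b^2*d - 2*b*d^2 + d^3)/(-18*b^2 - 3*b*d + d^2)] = (108*b^4 + 60*b^3*d - 43*b^2*d^2 - 6*b*d^3 + d^4)/(324*b^4 + 108*b^3*d - 27*b^2*d^2 - 6*b*d^3 + d^4)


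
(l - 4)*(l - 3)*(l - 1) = l^3 - 8*l^2 + 19*l - 12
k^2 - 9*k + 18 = (k - 6)*(k - 3)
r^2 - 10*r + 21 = (r - 7)*(r - 3)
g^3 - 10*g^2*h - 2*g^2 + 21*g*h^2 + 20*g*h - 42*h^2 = (g - 2)*(g - 7*h)*(g - 3*h)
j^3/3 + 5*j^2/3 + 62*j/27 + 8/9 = (j/3 + 1)*(j + 2/3)*(j + 4/3)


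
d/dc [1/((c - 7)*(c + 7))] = -2*c/(c^4 - 98*c^2 + 2401)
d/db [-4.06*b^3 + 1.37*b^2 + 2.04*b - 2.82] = -12.18*b^2 + 2.74*b + 2.04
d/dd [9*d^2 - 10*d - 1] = 18*d - 10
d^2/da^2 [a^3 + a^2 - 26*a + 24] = 6*a + 2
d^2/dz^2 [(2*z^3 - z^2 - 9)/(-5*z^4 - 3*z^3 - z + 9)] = 2*(-50*z^9 + 75*z^8 + 45*z^7 + 2329*z^6 + 933*z^5 + 693*z^4 + 277*z^3 + 2565*z^2 + 243*z + 90)/(125*z^12 + 225*z^11 + 135*z^10 + 102*z^9 - 585*z^8 - 783*z^7 - 228*z^6 - 261*z^5 + 1053*z^4 + 730*z^3 - 27*z^2 + 243*z - 729)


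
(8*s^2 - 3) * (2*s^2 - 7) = 16*s^4 - 62*s^2 + 21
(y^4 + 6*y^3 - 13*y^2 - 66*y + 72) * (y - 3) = y^5 + 3*y^4 - 31*y^3 - 27*y^2 + 270*y - 216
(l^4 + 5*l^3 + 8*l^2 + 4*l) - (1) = l^4 + 5*l^3 + 8*l^2 + 4*l - 1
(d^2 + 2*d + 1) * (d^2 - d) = d^4 + d^3 - d^2 - d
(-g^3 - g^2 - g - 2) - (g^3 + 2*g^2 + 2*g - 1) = -2*g^3 - 3*g^2 - 3*g - 1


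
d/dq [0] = 0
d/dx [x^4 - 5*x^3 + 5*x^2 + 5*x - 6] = 4*x^3 - 15*x^2 + 10*x + 5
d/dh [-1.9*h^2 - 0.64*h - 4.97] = -3.8*h - 0.64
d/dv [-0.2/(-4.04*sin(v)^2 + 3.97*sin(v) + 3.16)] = (0.794 - 1.616*sin(v))*cos(v)/(-4.04*sin(v)^2 + 3.97*sin(v) + 3.16)^2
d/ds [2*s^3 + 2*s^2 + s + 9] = 6*s^2 + 4*s + 1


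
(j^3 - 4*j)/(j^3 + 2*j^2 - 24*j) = (j^2 - 4)/(j^2 + 2*j - 24)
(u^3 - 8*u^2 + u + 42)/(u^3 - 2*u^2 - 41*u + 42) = (u^2 - u - 6)/(u^2 + 5*u - 6)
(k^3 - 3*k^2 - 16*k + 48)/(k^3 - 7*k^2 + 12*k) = (k + 4)/k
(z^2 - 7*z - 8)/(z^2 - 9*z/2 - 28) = 2*(z + 1)/(2*z + 7)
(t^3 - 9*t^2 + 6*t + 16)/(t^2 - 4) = (t^2 - 7*t - 8)/(t + 2)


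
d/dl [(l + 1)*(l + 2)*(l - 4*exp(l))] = -4*l^2*exp(l) + 3*l^2 - 20*l*exp(l) + 6*l - 20*exp(l) + 2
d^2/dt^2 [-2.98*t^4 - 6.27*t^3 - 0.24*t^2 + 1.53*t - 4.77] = -35.76*t^2 - 37.62*t - 0.48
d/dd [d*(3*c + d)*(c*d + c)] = c*(6*c*d + 3*c + 3*d^2 + 2*d)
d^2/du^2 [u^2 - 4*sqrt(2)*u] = 2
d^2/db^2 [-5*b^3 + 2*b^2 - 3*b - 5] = 4 - 30*b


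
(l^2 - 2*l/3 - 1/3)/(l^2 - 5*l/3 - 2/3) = (l - 1)/(l - 2)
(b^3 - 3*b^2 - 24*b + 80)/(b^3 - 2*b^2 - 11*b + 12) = (b^2 + b - 20)/(b^2 + 2*b - 3)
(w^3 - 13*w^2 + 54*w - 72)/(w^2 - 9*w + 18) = w - 4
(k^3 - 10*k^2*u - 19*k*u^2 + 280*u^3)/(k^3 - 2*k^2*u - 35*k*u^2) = (k - 8*u)/k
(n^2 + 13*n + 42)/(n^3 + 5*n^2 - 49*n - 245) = (n + 6)/(n^2 - 2*n - 35)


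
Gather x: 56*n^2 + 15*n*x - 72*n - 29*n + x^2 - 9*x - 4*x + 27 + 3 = 56*n^2 - 101*n + x^2 + x*(15*n - 13) + 30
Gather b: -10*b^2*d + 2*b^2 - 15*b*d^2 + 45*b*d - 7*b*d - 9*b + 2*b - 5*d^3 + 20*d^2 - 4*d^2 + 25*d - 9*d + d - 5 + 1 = b^2*(2 - 10*d) + b*(-15*d^2 + 38*d - 7) - 5*d^3 + 16*d^2 + 17*d - 4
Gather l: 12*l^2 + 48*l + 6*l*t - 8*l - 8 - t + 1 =12*l^2 + l*(6*t + 40) - t - 7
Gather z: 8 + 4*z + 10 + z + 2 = 5*z + 20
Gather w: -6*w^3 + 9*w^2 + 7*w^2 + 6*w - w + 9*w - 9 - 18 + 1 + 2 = -6*w^3 + 16*w^2 + 14*w - 24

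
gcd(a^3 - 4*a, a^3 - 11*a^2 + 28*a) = a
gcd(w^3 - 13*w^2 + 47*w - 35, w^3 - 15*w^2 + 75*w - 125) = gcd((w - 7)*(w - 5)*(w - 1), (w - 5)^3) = w - 5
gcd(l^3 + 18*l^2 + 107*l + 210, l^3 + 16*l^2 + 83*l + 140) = l^2 + 12*l + 35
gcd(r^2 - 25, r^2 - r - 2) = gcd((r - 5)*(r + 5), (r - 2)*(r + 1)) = 1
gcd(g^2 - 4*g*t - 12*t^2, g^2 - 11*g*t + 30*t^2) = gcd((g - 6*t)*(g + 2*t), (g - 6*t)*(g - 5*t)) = -g + 6*t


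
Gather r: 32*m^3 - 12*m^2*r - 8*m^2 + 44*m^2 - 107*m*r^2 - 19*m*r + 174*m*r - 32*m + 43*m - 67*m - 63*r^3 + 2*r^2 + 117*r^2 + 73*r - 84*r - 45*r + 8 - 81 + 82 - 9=32*m^3 + 36*m^2 - 56*m - 63*r^3 + r^2*(119 - 107*m) + r*(-12*m^2 + 155*m - 56)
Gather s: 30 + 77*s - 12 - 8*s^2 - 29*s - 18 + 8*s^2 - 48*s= 0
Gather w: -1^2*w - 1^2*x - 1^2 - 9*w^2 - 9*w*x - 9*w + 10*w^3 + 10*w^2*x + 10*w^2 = 10*w^3 + w^2*(10*x + 1) + w*(-9*x - 10) - x - 1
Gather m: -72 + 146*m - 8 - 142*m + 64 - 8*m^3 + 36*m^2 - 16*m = -8*m^3 + 36*m^2 - 12*m - 16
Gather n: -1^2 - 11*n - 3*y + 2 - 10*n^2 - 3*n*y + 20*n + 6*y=-10*n^2 + n*(9 - 3*y) + 3*y + 1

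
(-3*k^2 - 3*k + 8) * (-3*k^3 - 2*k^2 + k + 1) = 9*k^5 + 15*k^4 - 21*k^3 - 22*k^2 + 5*k + 8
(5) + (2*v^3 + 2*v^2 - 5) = 2*v^3 + 2*v^2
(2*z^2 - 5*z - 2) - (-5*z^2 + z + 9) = 7*z^2 - 6*z - 11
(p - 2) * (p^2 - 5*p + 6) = p^3 - 7*p^2 + 16*p - 12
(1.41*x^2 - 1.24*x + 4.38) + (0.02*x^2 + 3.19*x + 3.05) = 1.43*x^2 + 1.95*x + 7.43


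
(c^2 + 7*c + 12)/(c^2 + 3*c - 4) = (c + 3)/(c - 1)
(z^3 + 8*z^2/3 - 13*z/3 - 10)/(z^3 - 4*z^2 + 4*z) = (z^2 + 14*z/3 + 5)/(z*(z - 2))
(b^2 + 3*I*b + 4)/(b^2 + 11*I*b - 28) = (b - I)/(b + 7*I)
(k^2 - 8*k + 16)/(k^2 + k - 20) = (k - 4)/(k + 5)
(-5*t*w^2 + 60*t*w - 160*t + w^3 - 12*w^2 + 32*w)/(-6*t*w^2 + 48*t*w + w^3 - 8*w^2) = (5*t*w - 20*t - w^2 + 4*w)/(w*(6*t - w))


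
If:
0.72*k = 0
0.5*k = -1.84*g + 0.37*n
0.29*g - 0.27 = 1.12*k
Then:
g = 0.93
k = 0.00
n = 4.63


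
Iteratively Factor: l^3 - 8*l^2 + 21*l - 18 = (l - 3)*(l^2 - 5*l + 6) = (l - 3)*(l - 2)*(l - 3)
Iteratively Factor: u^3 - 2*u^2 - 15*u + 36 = (u - 3)*(u^2 + u - 12) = (u - 3)*(u + 4)*(u - 3)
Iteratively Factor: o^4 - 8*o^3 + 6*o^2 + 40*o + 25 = (o + 1)*(o^3 - 9*o^2 + 15*o + 25) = (o - 5)*(o + 1)*(o^2 - 4*o - 5) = (o - 5)*(o + 1)^2*(o - 5)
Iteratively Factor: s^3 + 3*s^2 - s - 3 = (s + 3)*(s^2 - 1) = (s + 1)*(s + 3)*(s - 1)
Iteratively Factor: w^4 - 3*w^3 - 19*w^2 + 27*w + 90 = (w + 2)*(w^3 - 5*w^2 - 9*w + 45) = (w - 5)*(w + 2)*(w^2 - 9) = (w - 5)*(w + 2)*(w + 3)*(w - 3)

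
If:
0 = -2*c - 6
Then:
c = -3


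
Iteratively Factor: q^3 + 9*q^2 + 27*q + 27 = (q + 3)*(q^2 + 6*q + 9) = (q + 3)^2*(q + 3)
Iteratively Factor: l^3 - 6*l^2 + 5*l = (l)*(l^2 - 6*l + 5) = l*(l - 5)*(l - 1)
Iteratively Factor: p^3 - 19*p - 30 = (p + 3)*(p^2 - 3*p - 10) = (p - 5)*(p + 3)*(p + 2)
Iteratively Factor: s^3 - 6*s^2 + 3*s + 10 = (s - 2)*(s^2 - 4*s - 5) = (s - 2)*(s + 1)*(s - 5)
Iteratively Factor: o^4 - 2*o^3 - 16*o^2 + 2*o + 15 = (o + 1)*(o^3 - 3*o^2 - 13*o + 15) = (o - 1)*(o + 1)*(o^2 - 2*o - 15) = (o - 1)*(o + 1)*(o + 3)*(o - 5)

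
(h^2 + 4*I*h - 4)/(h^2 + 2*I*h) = (h + 2*I)/h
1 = 1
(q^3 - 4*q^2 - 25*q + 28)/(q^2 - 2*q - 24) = (q^2 - 8*q + 7)/(q - 6)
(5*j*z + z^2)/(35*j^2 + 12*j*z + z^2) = z/(7*j + z)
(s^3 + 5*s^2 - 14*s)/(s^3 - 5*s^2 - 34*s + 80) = s*(s + 7)/(s^2 - 3*s - 40)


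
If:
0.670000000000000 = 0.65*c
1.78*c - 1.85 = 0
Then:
No Solution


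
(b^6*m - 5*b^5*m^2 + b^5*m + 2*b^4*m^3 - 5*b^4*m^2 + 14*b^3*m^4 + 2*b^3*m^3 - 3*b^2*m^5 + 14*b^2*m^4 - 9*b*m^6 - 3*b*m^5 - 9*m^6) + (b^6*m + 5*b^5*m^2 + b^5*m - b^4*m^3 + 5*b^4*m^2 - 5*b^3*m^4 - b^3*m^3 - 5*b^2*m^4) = 2*b^6*m + 2*b^5*m + b^4*m^3 + 9*b^3*m^4 + b^3*m^3 - 3*b^2*m^5 + 9*b^2*m^4 - 9*b*m^6 - 3*b*m^5 - 9*m^6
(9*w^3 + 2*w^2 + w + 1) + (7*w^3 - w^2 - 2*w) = 16*w^3 + w^2 - w + 1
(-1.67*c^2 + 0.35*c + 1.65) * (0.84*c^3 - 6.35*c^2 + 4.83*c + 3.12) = -1.4028*c^5 + 10.8985*c^4 - 8.9026*c^3 - 13.9974*c^2 + 9.0615*c + 5.148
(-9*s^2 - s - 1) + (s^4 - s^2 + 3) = s^4 - 10*s^2 - s + 2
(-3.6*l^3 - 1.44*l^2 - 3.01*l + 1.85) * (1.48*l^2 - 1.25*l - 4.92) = -5.328*l^5 + 2.3688*l^4 + 15.0572*l^3 + 13.5853*l^2 + 12.4967*l - 9.102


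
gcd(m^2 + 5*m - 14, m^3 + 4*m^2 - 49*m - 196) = m + 7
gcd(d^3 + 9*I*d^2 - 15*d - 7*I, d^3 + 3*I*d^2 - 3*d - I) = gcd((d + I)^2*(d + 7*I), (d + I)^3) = d^2 + 2*I*d - 1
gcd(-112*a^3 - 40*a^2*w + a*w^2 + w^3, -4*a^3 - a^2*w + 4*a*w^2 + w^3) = 4*a + w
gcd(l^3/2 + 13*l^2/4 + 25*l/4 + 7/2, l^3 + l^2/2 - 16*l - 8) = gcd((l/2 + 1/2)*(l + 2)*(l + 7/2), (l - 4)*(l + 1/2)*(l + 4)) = 1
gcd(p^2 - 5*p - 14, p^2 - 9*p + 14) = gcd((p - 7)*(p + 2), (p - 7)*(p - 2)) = p - 7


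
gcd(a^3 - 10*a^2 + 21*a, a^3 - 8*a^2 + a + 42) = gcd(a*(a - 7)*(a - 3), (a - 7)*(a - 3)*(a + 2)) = a^2 - 10*a + 21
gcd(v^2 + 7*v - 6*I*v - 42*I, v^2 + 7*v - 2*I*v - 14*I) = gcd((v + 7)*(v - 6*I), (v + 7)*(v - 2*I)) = v + 7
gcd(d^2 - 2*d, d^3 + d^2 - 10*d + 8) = d - 2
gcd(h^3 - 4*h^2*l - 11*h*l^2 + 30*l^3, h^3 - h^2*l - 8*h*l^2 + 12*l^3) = h^2 + h*l - 6*l^2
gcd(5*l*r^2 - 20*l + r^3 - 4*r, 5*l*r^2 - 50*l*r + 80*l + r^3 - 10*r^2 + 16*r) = 5*l*r - 10*l + r^2 - 2*r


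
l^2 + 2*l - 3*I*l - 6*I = (l + 2)*(l - 3*I)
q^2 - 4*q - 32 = (q - 8)*(q + 4)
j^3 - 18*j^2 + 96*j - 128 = (j - 8)^2*(j - 2)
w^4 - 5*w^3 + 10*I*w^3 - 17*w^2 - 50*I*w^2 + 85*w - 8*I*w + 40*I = (w - 5)*(w + I)^2*(w + 8*I)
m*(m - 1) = m^2 - m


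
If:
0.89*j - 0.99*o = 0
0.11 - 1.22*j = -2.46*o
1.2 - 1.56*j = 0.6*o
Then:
No Solution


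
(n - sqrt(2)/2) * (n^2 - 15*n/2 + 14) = n^3 - 15*n^2/2 - sqrt(2)*n^2/2 + 15*sqrt(2)*n/4 + 14*n - 7*sqrt(2)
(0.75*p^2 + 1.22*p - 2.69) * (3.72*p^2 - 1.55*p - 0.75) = 2.79*p^4 + 3.3759*p^3 - 12.4603*p^2 + 3.2545*p + 2.0175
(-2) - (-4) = 2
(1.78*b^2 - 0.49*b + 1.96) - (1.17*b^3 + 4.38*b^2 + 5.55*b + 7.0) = -1.17*b^3 - 2.6*b^2 - 6.04*b - 5.04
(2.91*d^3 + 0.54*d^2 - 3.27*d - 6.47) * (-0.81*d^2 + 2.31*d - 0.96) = -2.3571*d^5 + 6.2847*d^4 + 1.1025*d^3 - 2.8314*d^2 - 11.8065*d + 6.2112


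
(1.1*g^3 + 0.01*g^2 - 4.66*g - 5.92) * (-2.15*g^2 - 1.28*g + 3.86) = -2.365*g^5 - 1.4295*g^4 + 14.2522*g^3 + 18.7314*g^2 - 10.41*g - 22.8512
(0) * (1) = 0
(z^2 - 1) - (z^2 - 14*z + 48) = 14*z - 49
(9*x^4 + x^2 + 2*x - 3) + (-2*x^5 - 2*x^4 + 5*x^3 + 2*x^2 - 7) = -2*x^5 + 7*x^4 + 5*x^3 + 3*x^2 + 2*x - 10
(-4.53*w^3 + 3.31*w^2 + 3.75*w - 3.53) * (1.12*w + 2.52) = -5.0736*w^4 - 7.7084*w^3 + 12.5412*w^2 + 5.4964*w - 8.8956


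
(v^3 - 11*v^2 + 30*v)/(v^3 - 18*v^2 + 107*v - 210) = v/(v - 7)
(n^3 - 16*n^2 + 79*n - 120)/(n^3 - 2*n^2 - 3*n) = (n^2 - 13*n + 40)/(n*(n + 1))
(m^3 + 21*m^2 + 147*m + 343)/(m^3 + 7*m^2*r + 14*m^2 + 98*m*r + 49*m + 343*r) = (m + 7)/(m + 7*r)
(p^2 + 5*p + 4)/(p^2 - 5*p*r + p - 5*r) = (p + 4)/(p - 5*r)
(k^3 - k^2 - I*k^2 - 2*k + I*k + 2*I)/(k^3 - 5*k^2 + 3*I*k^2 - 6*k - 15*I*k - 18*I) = (k^2 - k*(2 + I) + 2*I)/(k^2 + 3*k*(-2 + I) - 18*I)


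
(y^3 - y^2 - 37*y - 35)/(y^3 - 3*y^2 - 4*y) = (y^2 - 2*y - 35)/(y*(y - 4))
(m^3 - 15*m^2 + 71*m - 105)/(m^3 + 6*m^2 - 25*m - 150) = (m^2 - 10*m + 21)/(m^2 + 11*m + 30)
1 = 1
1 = 1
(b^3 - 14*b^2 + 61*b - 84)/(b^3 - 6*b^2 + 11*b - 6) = (b^2 - 11*b + 28)/(b^2 - 3*b + 2)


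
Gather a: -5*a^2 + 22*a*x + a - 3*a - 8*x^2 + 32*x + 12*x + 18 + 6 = -5*a^2 + a*(22*x - 2) - 8*x^2 + 44*x + 24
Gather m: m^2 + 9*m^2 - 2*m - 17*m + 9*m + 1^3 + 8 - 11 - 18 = 10*m^2 - 10*m - 20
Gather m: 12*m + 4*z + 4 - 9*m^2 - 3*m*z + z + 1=-9*m^2 + m*(12 - 3*z) + 5*z + 5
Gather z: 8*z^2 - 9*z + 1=8*z^2 - 9*z + 1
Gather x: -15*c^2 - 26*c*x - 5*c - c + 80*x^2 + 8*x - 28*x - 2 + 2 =-15*c^2 - 6*c + 80*x^2 + x*(-26*c - 20)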